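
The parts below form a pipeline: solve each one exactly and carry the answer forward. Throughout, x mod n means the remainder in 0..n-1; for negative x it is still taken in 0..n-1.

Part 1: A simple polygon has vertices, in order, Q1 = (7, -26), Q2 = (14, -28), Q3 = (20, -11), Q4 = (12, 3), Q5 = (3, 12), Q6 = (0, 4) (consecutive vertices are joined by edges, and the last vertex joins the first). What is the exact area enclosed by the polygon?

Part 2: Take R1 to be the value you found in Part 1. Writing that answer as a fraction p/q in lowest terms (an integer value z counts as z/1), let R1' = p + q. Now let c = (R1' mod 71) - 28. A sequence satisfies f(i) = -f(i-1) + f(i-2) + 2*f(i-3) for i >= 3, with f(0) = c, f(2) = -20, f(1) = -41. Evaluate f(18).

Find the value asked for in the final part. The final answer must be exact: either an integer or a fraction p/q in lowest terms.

-2349

Part 1: cross terms: (7*-28 - 14*-26)=168, (14*-11 - 20*-28)=406, (20*3 - 12*-11)=192, (12*12 - 3*3)=135, (3*4 - 0*12)=12, (0*-26 - 7*4)=-28; twice the area = |885| = 885; area = 885/2; answer 885/2
Part 2: R1 = 885/2; threaded value p + q = 887; c = 7; f(3) = -1*(-20) + 1*(-41) + 2*(7) = -7; iterating: f(3)=-7, f(4)=-95, f(5)=48, f(6)=-157, f(7)=15, f(8)=-76, f(9)=-223, f(10)=177, f(11)=-552, f(12)=283, f(13)=-481, f(14)=-340, f(15)=425, f(16)=-1727, f(17)=1472, f(18)=-2349; answer -2349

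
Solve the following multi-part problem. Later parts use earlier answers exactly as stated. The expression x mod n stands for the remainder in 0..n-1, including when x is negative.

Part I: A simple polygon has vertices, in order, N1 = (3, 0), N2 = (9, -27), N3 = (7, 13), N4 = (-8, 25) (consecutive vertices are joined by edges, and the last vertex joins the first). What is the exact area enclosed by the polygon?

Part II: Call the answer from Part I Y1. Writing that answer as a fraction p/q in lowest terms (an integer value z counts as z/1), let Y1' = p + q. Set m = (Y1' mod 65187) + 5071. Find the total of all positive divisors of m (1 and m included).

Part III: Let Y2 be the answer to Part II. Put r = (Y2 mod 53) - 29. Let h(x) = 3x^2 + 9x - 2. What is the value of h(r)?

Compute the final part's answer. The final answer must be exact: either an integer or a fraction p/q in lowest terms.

1510

Part I: cross terms: (3*-27 - 9*0)=-81, (9*13 - 7*-27)=306, (7*25 - -8*13)=279, (-8*0 - 3*25)=-75; twice the area = |429| = 429; area = 429/2; answer 429/2
Part II: Y1 = 429/2; threaded value p + q = 431; m = 5502; 5502 = 2 * 3 * 7 * 131; sigma = (1 + 2) * (1 + 3) * (1 + 7) * (1 + 131) = 3 * 4 * 8 * 132 = 12672; answer 12672
Part III: Y2 = 12672; r = -24; 3*(-24)^2 + 9*(-24)^1 - 2 = (1728) + (-216) + (-2) = 1510; answer 1510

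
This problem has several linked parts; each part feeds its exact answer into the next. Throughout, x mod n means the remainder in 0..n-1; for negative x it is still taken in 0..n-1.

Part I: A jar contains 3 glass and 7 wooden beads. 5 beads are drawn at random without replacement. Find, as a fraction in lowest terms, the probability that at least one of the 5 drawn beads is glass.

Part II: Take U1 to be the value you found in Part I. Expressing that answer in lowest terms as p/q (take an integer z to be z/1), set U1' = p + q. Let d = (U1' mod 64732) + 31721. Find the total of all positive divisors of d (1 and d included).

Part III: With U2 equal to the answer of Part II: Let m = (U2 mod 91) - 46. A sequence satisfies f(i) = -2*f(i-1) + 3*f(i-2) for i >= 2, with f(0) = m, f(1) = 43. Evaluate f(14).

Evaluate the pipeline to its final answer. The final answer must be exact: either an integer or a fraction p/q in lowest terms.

Part I: total draws C(10,5) = 252; complement C(7,5) = 21; favorable 252 - 21 = 231; P = 11/12; answer 11/12
Part II: U1 = 11/12; threaded value p + q = 23; d = 31744; 31744 = 2^10 * 31; sigma = (1 + 2 + 4 + 8 + 16 + 32 + 64 + 128 + 256 + 512 + 1024) * (1 + 31) = 2047 * 32 = 65504; answer 65504
Part III: U2 = 65504; m = 29; f(2) = -2*(43) + 3*(29) = 1; iterating: f(2)=1, f(3)=127, f(4)=-251, f(5)=883, f(6)=-2519, f(7)=7687, f(8)=-22931, f(9)=68923, f(10)=-206639, f(11)=620047, f(12)=-1860011, f(13)=5580163, f(14)=-16740359; answer -16740359

-16740359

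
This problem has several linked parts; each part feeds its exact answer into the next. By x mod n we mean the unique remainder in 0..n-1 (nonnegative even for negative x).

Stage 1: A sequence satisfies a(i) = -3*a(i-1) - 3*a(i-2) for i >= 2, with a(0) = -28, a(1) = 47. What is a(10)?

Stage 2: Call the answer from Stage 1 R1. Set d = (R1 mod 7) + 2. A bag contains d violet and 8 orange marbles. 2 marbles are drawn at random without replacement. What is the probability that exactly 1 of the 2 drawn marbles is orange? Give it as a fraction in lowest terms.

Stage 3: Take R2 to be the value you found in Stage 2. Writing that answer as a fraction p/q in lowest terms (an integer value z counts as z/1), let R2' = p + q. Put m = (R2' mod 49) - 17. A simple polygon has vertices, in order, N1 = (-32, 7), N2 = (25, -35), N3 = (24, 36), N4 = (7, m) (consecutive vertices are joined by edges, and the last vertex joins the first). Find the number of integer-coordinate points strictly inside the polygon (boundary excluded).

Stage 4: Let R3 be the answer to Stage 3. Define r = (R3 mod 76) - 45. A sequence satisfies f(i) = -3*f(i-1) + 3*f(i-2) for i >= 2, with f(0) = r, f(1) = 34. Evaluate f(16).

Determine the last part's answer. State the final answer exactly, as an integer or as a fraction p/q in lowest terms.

Stage 1: a(2) = -3*(47) - 3*(-28) = -57; iterating: a(2)=-57, a(3)=30, a(4)=81, a(5)=-333, a(6)=756, a(7)=-1269, a(8)=1539, a(9)=-810, a(10)=-2187; answer -2187
Stage 2: R1 = -2187; d = 6; total draws C(14,2) = 91; favorable C(8,1)*C(6,1) = 48; P = 48/91; answer 48/91
Stage 3: R2 = 48/91; threaded value p + q = 139; m = 24; cross terms: (-32*-35 - 25*7)=945, (25*36 - 24*-35)=1740, (24*24 - 7*36)=324, (7*7 - -32*24)=817; twice the area = |3826| = 3826; area = 1913; boundary points = 3 + 1 + 1 + 1 = 6; strictly interior points = area - boundary/2 + 1 = 1911; answer 1911
Stage 4: R3 = 1911; r = -34; f(2) = -3*(34) + 3*(-34) = -204; iterating: f(2)=-204, f(3)=714, f(4)=-2754, f(5)=10404, f(6)=-39474, f(7)=149634, f(8)=-567324, f(9)=2150874, f(10)=-8154594, f(11)=30916404, f(12)=-117212994, f(13)=444388194, f(14)=-1684803564, f(15)=6387575274, f(16)=-24217136514; answer -24217136514

-24217136514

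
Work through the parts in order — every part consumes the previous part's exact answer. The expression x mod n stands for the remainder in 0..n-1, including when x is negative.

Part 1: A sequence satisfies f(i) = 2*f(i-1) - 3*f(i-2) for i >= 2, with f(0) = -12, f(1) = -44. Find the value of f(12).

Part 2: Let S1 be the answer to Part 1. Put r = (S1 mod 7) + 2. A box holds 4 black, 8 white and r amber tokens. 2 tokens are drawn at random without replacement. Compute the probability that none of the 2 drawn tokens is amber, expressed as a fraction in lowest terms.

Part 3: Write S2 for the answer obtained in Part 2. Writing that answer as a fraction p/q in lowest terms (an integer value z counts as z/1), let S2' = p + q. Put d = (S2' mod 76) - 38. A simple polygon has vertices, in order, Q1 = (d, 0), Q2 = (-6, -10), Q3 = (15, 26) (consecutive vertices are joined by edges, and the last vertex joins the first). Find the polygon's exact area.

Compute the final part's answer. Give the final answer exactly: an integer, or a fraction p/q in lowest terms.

255

Part 1: f(2) = 2*(-44) - 3*(-12) = -52; iterating: f(2)=-52, f(3)=28, f(4)=212, f(5)=340, f(6)=44, f(7)=-932, f(8)=-1996, f(9)=-1196, f(10)=3596, f(11)=10780, f(12)=10772; answer 10772
Part 2: S1 = 10772; r = 8; total draws C(20,2) = 190; favorable C(12,2) = 66; P = 33/95; answer 33/95
Part 3: S2 = 33/95; threaded value p + q = 128; d = 14; cross terms: (14*-10 - -6*0)=-140, (-6*26 - 15*-10)=-6, (15*0 - 14*26)=-364; twice the area = |-510| = 510; area = 255; answer 255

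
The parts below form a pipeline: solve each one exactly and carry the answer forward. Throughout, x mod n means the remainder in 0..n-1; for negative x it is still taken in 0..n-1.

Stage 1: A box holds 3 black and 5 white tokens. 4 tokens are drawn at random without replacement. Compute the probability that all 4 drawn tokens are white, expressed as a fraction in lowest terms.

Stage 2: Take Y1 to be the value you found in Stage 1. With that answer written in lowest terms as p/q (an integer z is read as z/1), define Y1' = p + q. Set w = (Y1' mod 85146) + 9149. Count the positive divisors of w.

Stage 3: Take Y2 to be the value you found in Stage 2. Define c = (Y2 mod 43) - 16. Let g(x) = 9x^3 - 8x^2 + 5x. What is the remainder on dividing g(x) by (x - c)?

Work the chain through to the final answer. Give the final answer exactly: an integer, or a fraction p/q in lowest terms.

-724

Stage 1: total draws C(8,4) = 70; favorable C(5,4) = 5; P = 1/14; answer 1/14
Stage 2: Y1 = 1/14; threaded value p + q = 15; w = 9164; 9164 = 2^2 * 29 * 79; number of divisors = (2+1) * (1+1) * (1+1) = 12; answer 12
Stage 3: Y2 = 12; c = -4; remainder = value at the root: 9*(-4)^3 - 8*(-4)^2 + 5*(-4)^1 = (-576) + (-128) + (-20) = -724; answer -724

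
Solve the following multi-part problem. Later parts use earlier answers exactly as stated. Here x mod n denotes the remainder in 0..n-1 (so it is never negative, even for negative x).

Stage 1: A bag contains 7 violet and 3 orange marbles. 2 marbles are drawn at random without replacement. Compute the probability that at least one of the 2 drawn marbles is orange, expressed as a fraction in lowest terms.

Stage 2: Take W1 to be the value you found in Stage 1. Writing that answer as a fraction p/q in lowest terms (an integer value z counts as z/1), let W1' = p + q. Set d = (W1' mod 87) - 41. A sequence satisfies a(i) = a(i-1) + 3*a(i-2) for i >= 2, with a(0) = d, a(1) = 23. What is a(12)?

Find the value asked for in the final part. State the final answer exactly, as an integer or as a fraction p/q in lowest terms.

Stage 1: total draws C(10,2) = 45; complement C(7,2) = 21; favorable 45 - 21 = 24; P = 8/15; answer 8/15
Stage 2: W1 = 8/15; threaded value p + q = 23; d = -18; a(2) = 1*(23) + 3*(-18) = -31; iterating: a(2)=-31, a(3)=38, a(4)=-55, a(5)=59, a(6)=-106, a(7)=71, a(8)=-247, a(9)=-34, a(10)=-775, a(11)=-877, a(12)=-3202; answer -3202

-3202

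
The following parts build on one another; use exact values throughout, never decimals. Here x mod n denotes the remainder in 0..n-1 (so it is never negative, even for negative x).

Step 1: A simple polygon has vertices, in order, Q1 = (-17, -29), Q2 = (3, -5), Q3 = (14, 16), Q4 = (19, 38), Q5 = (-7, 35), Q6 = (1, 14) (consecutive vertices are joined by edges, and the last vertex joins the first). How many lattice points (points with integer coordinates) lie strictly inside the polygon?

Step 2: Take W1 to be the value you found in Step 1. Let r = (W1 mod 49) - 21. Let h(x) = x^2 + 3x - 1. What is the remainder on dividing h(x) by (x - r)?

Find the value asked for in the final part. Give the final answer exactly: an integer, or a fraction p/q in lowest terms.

Step 1: cross terms: (-17*-5 - 3*-29)=172, (3*16 - 14*-5)=118, (14*38 - 19*16)=228, (19*35 - -7*38)=931, (-7*14 - 1*35)=-133, (1*-29 - -17*14)=209; twice the area = |1525| = 1525; area = 1525/2; boundary points = 4 + 1 + 1 + 1 + 1 + 1 = 9; strictly interior points = area - boundary/2 + 1 = 759; answer 759
Step 2: W1 = 759; r = 3; remainder = value at the root: 1*(3)^2 + 3*(3)^1 - 1 = (9) + (9) + (-1) = 17; answer 17

17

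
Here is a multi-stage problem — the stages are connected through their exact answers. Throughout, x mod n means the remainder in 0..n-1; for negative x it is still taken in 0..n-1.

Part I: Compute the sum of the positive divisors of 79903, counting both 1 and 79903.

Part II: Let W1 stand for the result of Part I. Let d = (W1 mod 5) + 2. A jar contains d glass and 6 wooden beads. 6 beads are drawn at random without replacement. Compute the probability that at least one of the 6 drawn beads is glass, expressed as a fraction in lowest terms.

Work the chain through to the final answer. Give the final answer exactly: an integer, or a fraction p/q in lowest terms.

923/924

Part I: 79903 is prime, so its only divisors are 1 and 79903; sigma = 1 + 79903 = 79904; answer 79904
Part II: W1 = 79904; d = 6; total draws C(12,6) = 924; complement C(6,6) = 1; favorable 924 - 1 = 923; P = 923/924; answer 923/924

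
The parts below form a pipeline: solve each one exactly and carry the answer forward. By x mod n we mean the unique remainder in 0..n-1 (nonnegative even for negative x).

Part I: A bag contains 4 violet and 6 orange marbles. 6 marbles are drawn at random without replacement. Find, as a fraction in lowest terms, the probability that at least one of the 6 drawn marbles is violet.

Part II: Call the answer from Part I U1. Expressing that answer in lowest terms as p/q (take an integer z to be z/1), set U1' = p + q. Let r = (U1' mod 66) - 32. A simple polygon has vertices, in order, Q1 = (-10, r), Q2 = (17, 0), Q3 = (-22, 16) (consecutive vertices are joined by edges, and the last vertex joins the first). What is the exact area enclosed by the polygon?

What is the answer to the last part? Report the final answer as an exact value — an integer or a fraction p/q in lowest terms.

783/2

Part I: total draws C(10,6) = 210; complement C(6,6) = 1; favorable 210 - 1 = 209; P = 209/210; answer 209/210
Part II: U1 = 209/210; threaded value p + q = 419; r = -9; cross terms: (-10*0 - 17*-9)=153, (17*16 - -22*0)=272, (-22*-9 - -10*16)=358; twice the area = |783| = 783; area = 783/2; answer 783/2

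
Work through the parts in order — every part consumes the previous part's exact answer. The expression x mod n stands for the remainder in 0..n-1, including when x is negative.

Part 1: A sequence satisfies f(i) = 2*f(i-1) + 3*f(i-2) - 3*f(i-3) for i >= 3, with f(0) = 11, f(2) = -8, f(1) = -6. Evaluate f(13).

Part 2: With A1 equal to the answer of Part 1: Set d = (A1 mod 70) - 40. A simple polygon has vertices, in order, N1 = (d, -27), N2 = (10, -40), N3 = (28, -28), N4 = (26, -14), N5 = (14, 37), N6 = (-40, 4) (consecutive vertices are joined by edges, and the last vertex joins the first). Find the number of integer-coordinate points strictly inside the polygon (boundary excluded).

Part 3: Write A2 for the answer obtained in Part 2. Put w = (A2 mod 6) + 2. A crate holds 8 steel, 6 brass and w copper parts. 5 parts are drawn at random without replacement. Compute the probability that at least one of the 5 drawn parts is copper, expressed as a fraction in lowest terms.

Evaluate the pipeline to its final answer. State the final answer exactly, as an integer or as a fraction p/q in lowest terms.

Part 1: f(3) = 2*(-8) + 3*(-6) - 3*(11) = -67; iterating: f(3)=-67, f(4)=-140, f(5)=-457, f(6)=-1133, f(7)=-3217, f(8)=-8462, f(9)=-23176, f(10)=-62087, f(11)=-168316, f(12)=-453365, f(13)=-1225417; answer -1225417
Part 2: A1 = -1225417; d = -37; cross terms: (-37*-40 - 10*-27)=1750, (10*-28 - 28*-40)=840, (28*-14 - 26*-28)=336, (26*37 - 14*-14)=1158, (14*4 - -40*37)=1536, (-40*-27 - -37*4)=1228; twice the area = |6848| = 6848; area = 3424; boundary points = 1 + 6 + 2 + 3 + 3 + 1 = 16; strictly interior points = area - boundary/2 + 1 = 3417; answer 3417
Part 3: A2 = 3417; w = 5; total draws C(19,5) = 11628; complement C(14,5) = 2002; favorable 11628 - 2002 = 9626; P = 4813/5814; answer 4813/5814

4813/5814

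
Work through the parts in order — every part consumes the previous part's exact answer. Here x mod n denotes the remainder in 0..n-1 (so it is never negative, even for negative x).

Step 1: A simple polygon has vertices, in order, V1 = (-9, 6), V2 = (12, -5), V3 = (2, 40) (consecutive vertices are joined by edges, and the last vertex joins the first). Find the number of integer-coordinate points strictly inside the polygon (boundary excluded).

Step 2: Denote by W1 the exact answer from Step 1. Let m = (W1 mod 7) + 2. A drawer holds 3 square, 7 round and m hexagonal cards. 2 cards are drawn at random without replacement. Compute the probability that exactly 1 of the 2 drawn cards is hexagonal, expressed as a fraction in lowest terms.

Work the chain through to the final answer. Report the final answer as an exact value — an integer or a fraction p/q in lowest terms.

40/91

Step 1: cross terms: (-9*-5 - 12*6)=-27, (12*40 - 2*-5)=490, (2*6 - -9*40)=372; twice the area = |835| = 835; area = 835/2; boundary points = 1 + 5 + 1 = 7; strictly interior points = area - boundary/2 + 1 = 415; answer 415
Step 2: W1 = 415; m = 4; total draws C(14,2) = 91; favorable C(4,1)*C(10,1) = 40; P = 40/91; answer 40/91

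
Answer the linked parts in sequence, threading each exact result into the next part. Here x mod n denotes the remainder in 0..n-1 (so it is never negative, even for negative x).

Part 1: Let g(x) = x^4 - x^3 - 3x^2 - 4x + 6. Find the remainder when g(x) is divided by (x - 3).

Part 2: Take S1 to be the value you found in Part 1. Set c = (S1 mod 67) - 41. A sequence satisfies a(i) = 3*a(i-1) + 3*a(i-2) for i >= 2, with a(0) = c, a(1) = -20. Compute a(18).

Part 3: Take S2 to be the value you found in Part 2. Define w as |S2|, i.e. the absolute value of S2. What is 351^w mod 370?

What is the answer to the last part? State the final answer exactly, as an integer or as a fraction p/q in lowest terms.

Part 1: remainder = value at the root: 1*(3)^4 - 1*(3)^3 - 3*(3)^2 - 4*(3)^1 + 6 = (81) + (-27) + (-27) + (-12) + (6) = 21; answer 21
Part 2: S1 = 21; c = -20; a(2) = 3*(-20) + 3*(-20) = -120; iterating: a(2)=-120, a(3)=-420, a(4)=-1620, a(5)=-6120, a(6)=-23220, a(7)=-88020, a(8)=-333720, a(9)=-1265220, a(10)=-4796820, a(11)=-18186120, a(12)=-68948820, a(13)=-261404820, a(14)=-991060920, a(15)=-3757397220, a(16)=-14245374420, a(17)=-54008314920, a(18)=-204761068020; answer -204761068020
Part 3: S2 = -204761068020; w = 204761068020; squarings mod 370: 351^1=351, 351^2=361, 351^4=81, 351^8=271, 351^16=181, 351^32=201, 351^64=71, 351^128=231, 351^256=81, 351^512=271, 351^1024=181, 351^2048=201, 351^4096=71, 351^8192=231, 351^16384=81, 351^32768=271, 351^65536=181, 351^131072=201, 351^262144=71, 351^524288=231, 351^1048576=81, 351^2097152=271, 351^4194304=181, 351^8388608=201, 351^16777216=71, 351^33554432=231, 351^67108864=81, 351^134217728=271, 351^268435456=181, 351^536870912=201, 351^1073741824=71, 351^2147483648=231, 351^4294967296=81, 351^8589934592=271, 351^17179869184=181, 351^34359738368=201, 351^68719476736=71, 351^137438953472=231; 351^204761068020 = 351^4 * 351^16 * 351^32 * 351^64 * 351^128 * 351^256 * 351^4096 * 351^8192 * 351^16384 * 351^32768 * 351^65536 * 351^262144 * 351^1048576 * 351^2097152 * 351^8388608 * 351^67108864 * 351^134217728 * 351^536870912 * 351^2147483648 * 351^4294967296 * 351^8589934592 * 351^17179869184 * 351^34359738368 * 351^137438953472 = 1 (mod 370); answer 1

1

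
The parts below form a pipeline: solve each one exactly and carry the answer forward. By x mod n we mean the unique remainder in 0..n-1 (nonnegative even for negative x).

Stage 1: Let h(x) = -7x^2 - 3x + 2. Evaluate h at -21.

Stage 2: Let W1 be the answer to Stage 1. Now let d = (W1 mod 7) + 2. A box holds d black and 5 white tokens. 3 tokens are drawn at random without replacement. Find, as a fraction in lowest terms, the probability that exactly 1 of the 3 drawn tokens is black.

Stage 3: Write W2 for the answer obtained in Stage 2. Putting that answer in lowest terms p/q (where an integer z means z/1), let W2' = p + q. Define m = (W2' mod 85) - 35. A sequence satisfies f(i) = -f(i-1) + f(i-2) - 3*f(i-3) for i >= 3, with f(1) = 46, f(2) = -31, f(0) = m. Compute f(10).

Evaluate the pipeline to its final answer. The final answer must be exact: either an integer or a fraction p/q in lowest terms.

-20539

Stage 1: -7*(-21)^2 - 3*(-21)^1 + 2 = (-3087) + (63) + (2) = -3022; answer -3022
Stage 2: W1 = -3022; d = 4; total draws C(9,3) = 84; favorable C(4,1)*C(5,2) = 40; P = 10/21; answer 10/21
Stage 3: W2 = 10/21; threaded value p + q = 31; m = -4; f(3) = -1*(-31) + 1*(46) - 3*(-4) = 89; iterating: f(3)=89, f(4)=-258, f(5)=440, f(6)=-965, f(7)=2179, f(8)=-4464, f(9)=9538, f(10)=-20539; answer -20539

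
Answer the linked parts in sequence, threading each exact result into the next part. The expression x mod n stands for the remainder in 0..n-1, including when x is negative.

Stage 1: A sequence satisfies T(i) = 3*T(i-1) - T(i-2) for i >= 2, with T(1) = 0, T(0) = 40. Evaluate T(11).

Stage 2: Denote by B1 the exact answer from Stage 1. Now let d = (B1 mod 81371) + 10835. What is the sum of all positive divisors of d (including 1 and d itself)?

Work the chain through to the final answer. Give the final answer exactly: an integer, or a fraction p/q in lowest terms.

65720

Stage 1: T(2) = 3*(0) - 1*(40) = -40; iterating: T(2)=-40, T(3)=-120, T(4)=-320, T(5)=-840, T(6)=-2200, T(7)=-5760, T(8)=-15080, T(9)=-39480, T(10)=-103360, T(11)=-270600; answer -270600
Stage 2: B1 = -270600; d = 65719; 65719 is prime, so its only divisors are 1 and 65719; sigma = 1 + 65719 = 65720; answer 65720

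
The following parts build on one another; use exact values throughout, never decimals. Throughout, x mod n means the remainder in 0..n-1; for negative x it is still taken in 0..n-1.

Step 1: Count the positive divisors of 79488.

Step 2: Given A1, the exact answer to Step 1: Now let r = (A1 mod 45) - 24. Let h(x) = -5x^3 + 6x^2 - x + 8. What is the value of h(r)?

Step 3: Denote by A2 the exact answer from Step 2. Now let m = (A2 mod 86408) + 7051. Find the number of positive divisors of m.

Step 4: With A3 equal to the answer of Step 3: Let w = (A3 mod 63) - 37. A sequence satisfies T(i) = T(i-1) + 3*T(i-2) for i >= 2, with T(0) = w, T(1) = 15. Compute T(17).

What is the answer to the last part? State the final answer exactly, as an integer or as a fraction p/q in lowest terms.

Step 1: 79488 = 2^7 * 3^3 * 23; number of divisors = (7+1) * (3+1) * (1+1) = 64; answer 64
Step 2: A1 = 64; r = -5; -5*(-5)^3 + 6*(-5)^2 - 1*(-5)^1 + 8 = (625) + (150) + (5) + (8) = 788; answer 788
Step 3: A2 = 788; m = 7839; 7839 = 3^2 * 13 * 67; number of divisors = (2+1) * (1+1) * (1+1) = 12; answer 12
Step 4: A3 = 12; w = -25; T(2) = 1*(15) + 3*(-25) = -60; iterating: T(2)=-60, T(3)=-15, T(4)=-195, T(5)=-240, T(6)=-825, T(7)=-1545, T(8)=-4020, T(9)=-8655, T(10)=-20715, T(11)=-46680, T(12)=-108825, T(13)=-248865, T(14)=-575340, T(15)=-1321935, T(16)=-3047955, T(17)=-7013760; answer -7013760

-7013760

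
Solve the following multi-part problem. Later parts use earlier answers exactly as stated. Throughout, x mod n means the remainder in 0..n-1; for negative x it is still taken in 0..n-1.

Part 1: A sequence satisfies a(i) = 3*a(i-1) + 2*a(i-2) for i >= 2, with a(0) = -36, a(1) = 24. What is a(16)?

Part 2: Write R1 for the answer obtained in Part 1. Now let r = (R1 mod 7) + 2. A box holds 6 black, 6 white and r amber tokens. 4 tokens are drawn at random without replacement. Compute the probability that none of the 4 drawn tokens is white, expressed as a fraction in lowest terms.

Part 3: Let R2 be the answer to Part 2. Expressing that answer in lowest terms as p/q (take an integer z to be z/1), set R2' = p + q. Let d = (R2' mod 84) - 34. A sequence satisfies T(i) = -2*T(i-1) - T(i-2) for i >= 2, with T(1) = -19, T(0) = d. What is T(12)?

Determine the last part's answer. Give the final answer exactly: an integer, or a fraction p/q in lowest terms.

393

Part 1: a(2) = 3*(24) + 2*(-36) = 0; iterating: a(2)=0, a(3)=48, a(4)=144, a(5)=528, a(6)=1872, a(7)=6672, a(8)=23760, a(9)=84624, a(10)=301392, a(11)=1073424, a(12)=3823056, a(13)=13616016, a(14)=48494160, a(15)=172714512, a(16)=615131856; answer 615131856
Part 2: R1 = 615131856; r = 5; total draws C(17,4) = 2380; favorable C(11,4) = 330; P = 33/238; answer 33/238
Part 3: R2 = 33/238; threaded value p + q = 271; d = -15; T(2) = -2*(-19) - 1*(-15) = 53; iterating: T(2)=53, T(3)=-87, T(4)=121, T(5)=-155, T(6)=189, T(7)=-223, T(8)=257, T(9)=-291, T(10)=325, T(11)=-359, T(12)=393; answer 393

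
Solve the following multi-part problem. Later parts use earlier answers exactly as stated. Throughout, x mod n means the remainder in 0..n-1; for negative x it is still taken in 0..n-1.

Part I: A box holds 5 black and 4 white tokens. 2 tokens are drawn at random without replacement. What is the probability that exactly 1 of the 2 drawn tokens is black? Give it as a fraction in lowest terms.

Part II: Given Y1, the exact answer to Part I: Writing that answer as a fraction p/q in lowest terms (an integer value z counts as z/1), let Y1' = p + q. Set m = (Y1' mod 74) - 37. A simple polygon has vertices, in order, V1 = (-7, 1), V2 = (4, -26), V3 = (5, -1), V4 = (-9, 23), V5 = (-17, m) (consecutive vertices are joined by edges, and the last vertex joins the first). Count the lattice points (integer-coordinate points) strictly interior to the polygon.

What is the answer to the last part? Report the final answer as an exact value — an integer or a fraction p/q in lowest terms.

Part I: total draws C(9,2) = 36; favorable C(5,1)*C(4,1) = 20; P = 5/9; answer 5/9
Part II: Y1 = 5/9; threaded value p + q = 14; m = -23; cross terms: (-7*-26 - 4*1)=178, (4*-1 - 5*-26)=126, (5*23 - -9*-1)=106, (-9*-23 - -17*23)=598, (-17*1 - -7*-23)=-178; twice the area = |830| = 830; area = 415; boundary points = 1 + 1 + 2 + 2 + 2 = 8; strictly interior points = area - boundary/2 + 1 = 412; answer 412

412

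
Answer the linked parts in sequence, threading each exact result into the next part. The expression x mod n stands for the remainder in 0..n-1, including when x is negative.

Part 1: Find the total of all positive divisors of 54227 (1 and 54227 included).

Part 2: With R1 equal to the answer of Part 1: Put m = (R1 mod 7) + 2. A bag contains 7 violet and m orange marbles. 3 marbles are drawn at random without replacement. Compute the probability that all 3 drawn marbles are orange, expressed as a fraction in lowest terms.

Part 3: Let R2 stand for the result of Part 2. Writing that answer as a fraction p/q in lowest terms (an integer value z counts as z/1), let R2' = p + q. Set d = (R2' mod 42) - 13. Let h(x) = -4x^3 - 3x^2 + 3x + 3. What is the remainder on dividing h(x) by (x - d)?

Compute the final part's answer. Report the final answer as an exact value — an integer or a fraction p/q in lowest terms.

Part 1: 54227 = 211 * 257; sigma = (1 + 211) * (1 + 257) = 212 * 258 = 54696; answer 54696
Part 2: R1 = 54696; m = 7; total draws C(14,3) = 364; favorable C(7,3) = 35; P = 5/52; answer 5/52
Part 3: R2 = 5/52; threaded value p + q = 57; d = 2; remainder = value at the root: -4*(2)^3 - 3*(2)^2 + 3*(2)^1 + 3 = (-32) + (-12) + (6) + (3) = -35; answer -35

-35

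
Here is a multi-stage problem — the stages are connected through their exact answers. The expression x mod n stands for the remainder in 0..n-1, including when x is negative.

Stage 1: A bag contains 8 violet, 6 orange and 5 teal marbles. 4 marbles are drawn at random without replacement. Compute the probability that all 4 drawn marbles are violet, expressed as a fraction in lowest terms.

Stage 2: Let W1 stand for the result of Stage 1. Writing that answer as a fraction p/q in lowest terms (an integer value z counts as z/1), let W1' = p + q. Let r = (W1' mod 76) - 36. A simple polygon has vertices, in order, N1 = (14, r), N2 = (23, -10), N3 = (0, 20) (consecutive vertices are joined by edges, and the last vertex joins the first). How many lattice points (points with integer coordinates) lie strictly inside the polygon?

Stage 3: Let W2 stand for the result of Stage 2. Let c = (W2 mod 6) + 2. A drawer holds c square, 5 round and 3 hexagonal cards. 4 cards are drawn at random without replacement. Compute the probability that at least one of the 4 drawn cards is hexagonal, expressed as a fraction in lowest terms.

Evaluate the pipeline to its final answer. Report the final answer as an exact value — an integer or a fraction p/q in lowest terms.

Stage 1: total draws C(19,4) = 3876; favorable C(8,4) = 70; P = 35/1938; answer 35/1938
Stage 2: W1 = 35/1938; threaded value p + q = 1973; r = 37; cross terms: (14*-10 - 23*37)=-991, (23*20 - 0*-10)=460, (0*37 - 14*20)=-280; twice the area = |-811| = 811; area = 811/2; boundary points = 1 + 1 + 1 = 3; strictly interior points = area - boundary/2 + 1 = 405; answer 405
Stage 3: W2 = 405; c = 5; total draws C(13,4) = 715; complement C(10,4) = 210; favorable 715 - 210 = 505; P = 101/143; answer 101/143

101/143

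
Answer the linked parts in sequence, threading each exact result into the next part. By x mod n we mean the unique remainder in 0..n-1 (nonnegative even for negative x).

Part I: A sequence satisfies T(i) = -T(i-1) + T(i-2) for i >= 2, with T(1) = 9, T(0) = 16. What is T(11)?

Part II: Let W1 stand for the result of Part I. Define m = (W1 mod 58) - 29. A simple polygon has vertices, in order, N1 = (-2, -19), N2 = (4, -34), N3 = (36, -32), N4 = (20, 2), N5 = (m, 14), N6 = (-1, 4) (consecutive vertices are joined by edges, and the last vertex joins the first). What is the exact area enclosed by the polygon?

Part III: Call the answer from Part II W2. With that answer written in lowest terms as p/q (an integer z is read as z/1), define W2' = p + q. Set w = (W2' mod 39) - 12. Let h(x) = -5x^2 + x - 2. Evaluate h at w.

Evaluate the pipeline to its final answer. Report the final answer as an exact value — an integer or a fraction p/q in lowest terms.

Part I: T(2) = -1*(9) + 1*(16) = 7; iterating: T(2)=7, T(3)=2, T(4)=5, T(5)=-3, T(6)=8, T(7)=-11, T(8)=19, T(9)=-30, T(10)=49, T(11)=-79; answer -79
Part II: W1 = -79; m = 8; cross terms: (-2*-34 - 4*-19)=144, (4*-32 - 36*-34)=1096, (36*2 - 20*-32)=712, (20*14 - 8*2)=264, (8*4 - -1*14)=46, (-1*-19 - -2*4)=27; twice the area = |2289| = 2289; area = 2289/2; answer 2289/2
Part III: W2 = 2289/2; threaded value p + q = 2291; w = 17; -5*(17)^2 + 1*(17)^1 - 2 = (-1445) + (17) + (-2) = -1430; answer -1430

-1430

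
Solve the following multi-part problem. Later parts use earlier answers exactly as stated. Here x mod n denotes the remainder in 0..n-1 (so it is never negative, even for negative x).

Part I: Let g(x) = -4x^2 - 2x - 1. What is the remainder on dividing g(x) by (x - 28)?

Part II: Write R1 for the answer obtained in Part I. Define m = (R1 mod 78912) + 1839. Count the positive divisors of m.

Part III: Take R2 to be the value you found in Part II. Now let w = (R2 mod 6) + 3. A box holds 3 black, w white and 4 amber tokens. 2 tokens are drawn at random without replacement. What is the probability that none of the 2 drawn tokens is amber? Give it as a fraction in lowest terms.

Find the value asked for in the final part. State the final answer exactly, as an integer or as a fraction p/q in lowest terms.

Part I: remainder = value at the root: -4*(28)^2 - 2*(28)^1 - 1 = (-3136) + (-56) + (-1) = -3193; answer -3193
Part II: R1 = -3193; m = 77558; 77558 = 2 * 13 * 19 * 157; number of divisors = (1+1) * (1+1) * (1+1) * (1+1) = 16; answer 16
Part III: R2 = 16; w = 7; total draws C(14,2) = 91; favorable C(10,2) = 45; P = 45/91; answer 45/91

45/91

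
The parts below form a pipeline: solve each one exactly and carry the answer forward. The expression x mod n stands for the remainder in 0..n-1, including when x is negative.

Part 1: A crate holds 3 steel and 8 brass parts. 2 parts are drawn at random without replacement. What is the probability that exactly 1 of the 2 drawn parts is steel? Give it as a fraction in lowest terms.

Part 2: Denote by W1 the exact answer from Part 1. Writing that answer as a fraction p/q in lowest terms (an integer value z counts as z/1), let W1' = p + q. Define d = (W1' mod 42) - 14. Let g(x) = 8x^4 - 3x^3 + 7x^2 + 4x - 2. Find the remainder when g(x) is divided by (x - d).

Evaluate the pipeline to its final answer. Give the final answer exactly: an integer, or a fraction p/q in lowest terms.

Part 1: total draws C(11,2) = 55; favorable C(3,1)*C(8,1) = 24; P = 24/55; answer 24/55
Part 2: W1 = 24/55; threaded value p + q = 79; d = 23; remainder = value at the root: 8*(23)^4 - 3*(23)^3 + 7*(23)^2 + 4*(23)^1 - 2 = (2238728) + (-36501) + (3703) + (92) + (-2) = 2206020; answer 2206020

2206020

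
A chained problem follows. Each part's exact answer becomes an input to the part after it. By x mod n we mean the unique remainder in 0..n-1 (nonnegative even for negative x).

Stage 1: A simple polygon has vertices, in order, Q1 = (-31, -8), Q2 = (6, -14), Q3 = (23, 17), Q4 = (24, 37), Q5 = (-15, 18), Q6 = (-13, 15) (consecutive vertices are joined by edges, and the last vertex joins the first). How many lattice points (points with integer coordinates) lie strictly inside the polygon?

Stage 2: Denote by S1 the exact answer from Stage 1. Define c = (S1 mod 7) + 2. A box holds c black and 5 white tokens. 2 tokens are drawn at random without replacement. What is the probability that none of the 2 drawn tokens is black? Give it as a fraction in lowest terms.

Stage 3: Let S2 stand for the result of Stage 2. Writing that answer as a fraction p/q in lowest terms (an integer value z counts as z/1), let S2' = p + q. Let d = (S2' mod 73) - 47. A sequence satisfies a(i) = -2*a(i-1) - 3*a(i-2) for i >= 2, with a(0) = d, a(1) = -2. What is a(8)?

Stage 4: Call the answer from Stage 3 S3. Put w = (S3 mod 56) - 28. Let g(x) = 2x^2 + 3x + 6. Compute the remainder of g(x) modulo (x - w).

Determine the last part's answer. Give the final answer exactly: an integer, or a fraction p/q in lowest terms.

995

Stage 1: cross terms: (-31*-14 - 6*-8)=482, (6*17 - 23*-14)=424, (23*37 - 24*17)=443, (24*18 - -15*37)=987, (-15*15 - -13*18)=9, (-13*-8 - -31*15)=569; twice the area = |2914| = 2914; area = 1457; boundary points = 1 + 1 + 1 + 1 + 1 + 1 = 6; strictly interior points = area - boundary/2 + 1 = 1455; answer 1455
Stage 2: S1 = 1455; c = 8; total draws C(13,2) = 78; favorable C(5,2) = 10; P = 5/39; answer 5/39
Stage 3: S2 = 5/39; threaded value p + q = 44; d = -3; a(2) = -2*(-2) - 3*(-3) = 13; iterating: a(2)=13, a(3)=-20, a(4)=1, a(5)=58, a(6)=-119, a(7)=64, a(8)=229; answer 229
Stage 4: S3 = 229; w = -23; remainder = value at the root: 2*(-23)^2 + 3*(-23)^1 + 6 = (1058) + (-69) + (6) = 995; answer 995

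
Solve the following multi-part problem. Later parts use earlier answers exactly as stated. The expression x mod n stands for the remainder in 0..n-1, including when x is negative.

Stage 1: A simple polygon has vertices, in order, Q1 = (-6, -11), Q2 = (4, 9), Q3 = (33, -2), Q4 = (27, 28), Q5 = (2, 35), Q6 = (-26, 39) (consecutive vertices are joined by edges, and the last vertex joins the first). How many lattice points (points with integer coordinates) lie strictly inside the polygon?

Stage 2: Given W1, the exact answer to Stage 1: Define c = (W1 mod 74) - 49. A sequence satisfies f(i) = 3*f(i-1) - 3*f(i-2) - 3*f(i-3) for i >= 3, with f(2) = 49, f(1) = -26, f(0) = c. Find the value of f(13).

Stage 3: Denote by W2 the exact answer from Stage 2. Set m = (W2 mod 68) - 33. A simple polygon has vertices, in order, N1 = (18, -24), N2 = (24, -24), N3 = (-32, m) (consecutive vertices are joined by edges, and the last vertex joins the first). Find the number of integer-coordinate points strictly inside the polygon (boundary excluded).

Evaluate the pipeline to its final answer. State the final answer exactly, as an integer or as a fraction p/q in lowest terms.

24

Stage 1: cross terms: (-6*9 - 4*-11)=-10, (4*-2 - 33*9)=-305, (33*28 - 27*-2)=978, (27*35 - 2*28)=889, (2*39 - -26*35)=988, (-26*-11 - -6*39)=520; twice the area = |3060| = 3060; area = 1530; boundary points = 10 + 1 + 6 + 1 + 4 + 10 = 32; strictly interior points = area - boundary/2 + 1 = 1515; answer 1515
Stage 2: W1 = 1515; c = -14; f(3) = 3*(49) - 3*(-26) - 3*(-14) = 267; iterating: f(3)=267, f(4)=732, f(5)=1248, f(6)=747, f(7)=-3699, f(8)=-17082, f(9)=-42390, f(10)=-64827, f(11)=-16065, f(12)=273456, f(13)=1063044; answer 1063044
Stage 3: W2 = 1063044; m = -33; cross terms: (18*-24 - 24*-24)=144, (24*-33 - -32*-24)=-1560, (-32*-24 - 18*-33)=1362; twice the area = |-54| = 54; area = 27; boundary points = 6 + 1 + 1 = 8; strictly interior points = area - boundary/2 + 1 = 24; answer 24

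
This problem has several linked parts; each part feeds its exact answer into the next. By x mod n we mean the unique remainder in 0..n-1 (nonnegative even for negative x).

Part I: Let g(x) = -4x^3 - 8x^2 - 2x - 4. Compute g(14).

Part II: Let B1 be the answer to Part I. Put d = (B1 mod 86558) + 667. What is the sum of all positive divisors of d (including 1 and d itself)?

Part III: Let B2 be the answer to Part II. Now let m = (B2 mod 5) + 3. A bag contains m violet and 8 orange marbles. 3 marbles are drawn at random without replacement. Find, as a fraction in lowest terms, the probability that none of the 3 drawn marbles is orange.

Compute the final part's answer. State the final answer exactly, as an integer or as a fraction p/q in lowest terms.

1/165

Part I: -4*(14)^3 - 8*(14)^2 - 2*(14)^1 - 4 = (-10976) + (-1568) + (-28) + (-4) = -12576; answer -12576
Part II: B1 = -12576; d = 74649; 74649 = 3 * 149 * 167; sigma = (1 + 3) * (1 + 149) * (1 + 167) = 4 * 150 * 168 = 100800; answer 100800
Part III: B2 = 100800; m = 3; total draws C(11,3) = 165; favorable C(3,3) = 1; P = 1/165; answer 1/165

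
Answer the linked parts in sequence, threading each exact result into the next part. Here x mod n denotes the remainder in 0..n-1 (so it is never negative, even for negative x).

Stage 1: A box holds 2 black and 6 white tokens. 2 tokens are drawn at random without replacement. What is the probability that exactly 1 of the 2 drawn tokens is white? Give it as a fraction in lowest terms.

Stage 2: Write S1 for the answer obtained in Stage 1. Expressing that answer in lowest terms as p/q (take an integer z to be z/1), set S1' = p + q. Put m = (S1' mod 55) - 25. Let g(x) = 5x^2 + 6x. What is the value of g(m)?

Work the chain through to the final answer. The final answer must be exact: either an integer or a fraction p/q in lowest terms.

Stage 1: total draws C(8,2) = 28; favorable C(6,1)*C(2,1) = 12; P = 3/7; answer 3/7
Stage 2: S1 = 3/7; threaded value p + q = 10; m = -15; 5*(-15)^2 + 6*(-15)^1 = (1125) + (-90) = 1035; answer 1035

1035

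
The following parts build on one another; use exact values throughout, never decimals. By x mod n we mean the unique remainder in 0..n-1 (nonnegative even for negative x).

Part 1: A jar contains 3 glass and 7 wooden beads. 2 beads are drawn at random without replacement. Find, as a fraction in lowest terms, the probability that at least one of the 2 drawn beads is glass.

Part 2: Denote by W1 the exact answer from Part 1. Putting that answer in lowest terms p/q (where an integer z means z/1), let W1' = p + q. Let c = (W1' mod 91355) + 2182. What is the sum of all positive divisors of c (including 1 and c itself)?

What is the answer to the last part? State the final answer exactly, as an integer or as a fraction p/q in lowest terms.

4446

Part 1: total draws C(10,2) = 45; complement C(7,2) = 21; favorable 45 - 21 = 24; P = 8/15; answer 8/15
Part 2: W1 = 8/15; threaded value p + q = 23; c = 2205; 2205 = 3^2 * 5 * 7^2; sigma = (1 + 3 + 9) * (1 + 5) * (1 + 7 + 49) = 13 * 6 * 57 = 4446; answer 4446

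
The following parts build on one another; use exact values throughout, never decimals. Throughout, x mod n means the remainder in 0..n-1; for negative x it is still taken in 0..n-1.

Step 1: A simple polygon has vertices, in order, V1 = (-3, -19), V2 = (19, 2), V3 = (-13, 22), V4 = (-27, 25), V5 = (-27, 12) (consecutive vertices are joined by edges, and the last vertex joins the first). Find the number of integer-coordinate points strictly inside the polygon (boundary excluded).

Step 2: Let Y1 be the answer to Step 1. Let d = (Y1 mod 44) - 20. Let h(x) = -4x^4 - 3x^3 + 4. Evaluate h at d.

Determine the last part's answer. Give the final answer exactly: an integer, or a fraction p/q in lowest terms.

-107649

Step 1: cross terms: (-3*2 - 19*-19)=355, (19*22 - -13*2)=444, (-13*25 - -27*22)=269, (-27*12 - -27*25)=351, (-27*-19 - -3*12)=549; twice the area = |1968| = 1968; area = 984; boundary points = 1 + 4 + 1 + 13 + 1 = 20; strictly interior points = area - boundary/2 + 1 = 975; answer 975
Step 2: Y1 = 975; d = -13; -4*(-13)^4 - 3*(-13)^3 + 4 = (-114244) + (6591) + (4) = -107649; answer -107649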